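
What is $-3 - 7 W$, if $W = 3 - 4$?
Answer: $4$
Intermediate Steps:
$W = -1$ ($W = 3 - 4 = -1$)
$-3 - 7 W = -3 - -7 = -3 + 7 = 4$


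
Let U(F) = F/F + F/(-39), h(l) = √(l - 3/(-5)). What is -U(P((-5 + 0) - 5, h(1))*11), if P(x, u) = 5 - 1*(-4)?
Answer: 20/13 ≈ 1.5385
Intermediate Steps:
h(l) = √(⅗ + l) (h(l) = √(l - 3*(-⅕)) = √(l + ⅗) = √(⅗ + l))
P(x, u) = 9 (P(x, u) = 5 + 4 = 9)
U(F) = 1 - F/39 (U(F) = 1 + F*(-1/39) = 1 - F/39)
-U(P((-5 + 0) - 5, h(1))*11) = -(1 - 3*11/13) = -(1 - 1/39*99) = -(1 - 33/13) = -1*(-20/13) = 20/13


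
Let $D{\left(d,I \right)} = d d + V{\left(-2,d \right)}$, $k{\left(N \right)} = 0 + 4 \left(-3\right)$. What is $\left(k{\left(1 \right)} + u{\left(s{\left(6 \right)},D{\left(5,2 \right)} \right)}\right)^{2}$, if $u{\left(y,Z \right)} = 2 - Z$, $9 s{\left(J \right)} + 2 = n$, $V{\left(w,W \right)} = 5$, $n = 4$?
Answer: $1600$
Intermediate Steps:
$k{\left(N \right)} = -12$ ($k{\left(N \right)} = 0 - 12 = -12$)
$s{\left(J \right)} = \frac{2}{9}$ ($s{\left(J \right)} = - \frac{2}{9} + \frac{1}{9} \cdot 4 = - \frac{2}{9} + \frac{4}{9} = \frac{2}{9}$)
$D{\left(d,I \right)} = 5 + d^{2}$ ($D{\left(d,I \right)} = d d + 5 = d^{2} + 5 = 5 + d^{2}$)
$\left(k{\left(1 \right)} + u{\left(s{\left(6 \right)},D{\left(5,2 \right)} \right)}\right)^{2} = \left(-12 + \left(2 - \left(5 + 5^{2}\right)\right)\right)^{2} = \left(-12 + \left(2 - \left(5 + 25\right)\right)\right)^{2} = \left(-12 + \left(2 - 30\right)\right)^{2} = \left(-12 - 28\right)^{2} = \left(-40\right)^{2} = 1600$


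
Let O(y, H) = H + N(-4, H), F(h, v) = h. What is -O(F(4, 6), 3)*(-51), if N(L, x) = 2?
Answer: 255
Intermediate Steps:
O(y, H) = 2 + H (O(y, H) = H + 2 = 2 + H)
-O(F(4, 6), 3)*(-51) = -(2 + 3)*(-51) = -5*(-51) = -1*(-255) = 255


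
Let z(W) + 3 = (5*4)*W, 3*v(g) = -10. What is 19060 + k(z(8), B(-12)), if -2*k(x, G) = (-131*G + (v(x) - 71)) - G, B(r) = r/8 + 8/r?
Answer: 113725/6 ≈ 18954.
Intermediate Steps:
B(r) = 8/r + r/8 (B(r) = r*(1/8) + 8/r = r/8 + 8/r = 8/r + r/8)
v(g) = -10/3 (v(g) = (1/3)*(-10) = -10/3)
z(W) = -3 + 20*W (z(W) = -3 + (5*4)*W = -3 + 20*W)
k(x, G) = 223/6 + 66*G (k(x, G) = -((-131*G + (-10/3 - 71)) - G)/2 = -((-131*G - 223/3) - G)/2 = -((-223/3 - 131*G) - G)/2 = -(-223/3 - 132*G)/2 = 223/6 + 66*G)
19060 + k(z(8), B(-12)) = 19060 + (223/6 + 66*(8/(-12) + (1/8)*(-12))) = 19060 + (223/6 + 66*(8*(-1/12) - 3/2)) = 19060 + (223/6 + 66*(-2/3 - 3/2)) = 19060 + (223/6 + 66*(-13/6)) = 19060 + (223/6 - 143) = 19060 - 635/6 = 113725/6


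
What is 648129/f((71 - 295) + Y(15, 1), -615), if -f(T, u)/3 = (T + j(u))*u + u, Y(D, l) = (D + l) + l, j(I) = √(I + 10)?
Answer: -44504858/26470215 - 2376473*I*√5/26470215 ≈ -1.6813 - 0.20075*I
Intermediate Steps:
j(I) = √(10 + I)
Y(D, l) = D + 2*l
f(T, u) = -3*u - 3*u*(T + √(10 + u)) (f(T, u) = -3*((T + √(10 + u))*u + u) = -3*(u*(T + √(10 + u)) + u) = -3*(u + u*(T + √(10 + u))) = -3*u - 3*u*(T + √(10 + u)))
648129/f((71 - 295) + Y(15, 1), -615) = 648129/((-3*(-615)*(1 + ((71 - 295) + (15 + 2*1)) + √(10 - 615)))) = 648129/((-3*(-615)*(1 + (-224 + (15 + 2)) + √(-605)))) = 648129/((-3*(-615)*(1 + (-224 + 17) + 11*I*√5))) = 648129/((-3*(-615)*(1 - 207 + 11*I*√5))) = 648129/((-3*(-615)*(-206 + 11*I*√5))) = 648129/(-380070 + 20295*I*√5)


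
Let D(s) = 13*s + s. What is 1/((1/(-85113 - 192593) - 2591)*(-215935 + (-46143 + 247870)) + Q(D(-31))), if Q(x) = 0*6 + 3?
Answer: 138853/5111585915247 ≈ 2.7164e-8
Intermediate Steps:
D(s) = 14*s
Q(x) = 3 (Q(x) = 0 + 3 = 3)
1/((1/(-85113 - 192593) - 2591)*(-215935 + (-46143 + 247870)) + Q(D(-31))) = 1/((1/(-85113 - 192593) - 2591)*(-215935 + (-46143 + 247870)) + 3) = 1/((1/(-277706) - 2591)*(-215935 + 201727) + 3) = 1/((-1/277706 - 2591)*(-14208) + 3) = 1/(-719536247/277706*(-14208) + 3) = 1/(5111585498688/138853 + 3) = 1/(5111585915247/138853) = 138853/5111585915247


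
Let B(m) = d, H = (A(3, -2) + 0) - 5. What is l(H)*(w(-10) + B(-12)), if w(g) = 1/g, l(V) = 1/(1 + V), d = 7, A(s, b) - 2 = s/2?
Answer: -69/5 ≈ -13.800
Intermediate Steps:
A(s, b) = 2 + s/2
H = -3/2 (H = ((2 + (½)*3) + 0) - 5 = ((2 + 3/2) + 0) - 5 = (7/2 + 0) - 5 = 7/2 - 5 = -3/2 ≈ -1.5000)
B(m) = 7
l(H)*(w(-10) + B(-12)) = (1/(-10) + 7)/(1 - 3/2) = (-⅒ + 7)/(-½) = -2*69/10 = -69/5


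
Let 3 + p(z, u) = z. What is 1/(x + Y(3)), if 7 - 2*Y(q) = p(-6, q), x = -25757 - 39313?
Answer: -1/65062 ≈ -1.5370e-5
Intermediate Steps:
x = -65070
p(z, u) = -3 + z
Y(q) = 8 (Y(q) = 7/2 - (-3 - 6)/2 = 7/2 - 1/2*(-9) = 7/2 + 9/2 = 8)
1/(x + Y(3)) = 1/(-65070 + 8) = 1/(-65062) = -1/65062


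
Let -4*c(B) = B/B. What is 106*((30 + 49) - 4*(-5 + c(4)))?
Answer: 10600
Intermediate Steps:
c(B) = -¼ (c(B) = -B/(4*B) = -¼*1 = -¼)
106*((30 + 49) - 4*(-5 + c(4))) = 106*((30 + 49) - 4*(-5 - ¼)) = 106*(79 - 4*(-21/4)) = 106*(79 + 21) = 106*100 = 10600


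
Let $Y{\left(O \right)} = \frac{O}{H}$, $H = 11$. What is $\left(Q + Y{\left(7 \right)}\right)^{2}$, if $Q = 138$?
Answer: $\frac{2325625}{121} \approx 19220.0$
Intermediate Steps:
$Y{\left(O \right)} = \frac{O}{11}$
$\left(Q + Y{\left(7 \right)}\right)^{2} = \left(138 + \frac{1}{11} \cdot 7\right)^{2} = \left(138 + \frac{7}{11}\right)^{2} = \left(\frac{1525}{11}\right)^{2} = \frac{2325625}{121}$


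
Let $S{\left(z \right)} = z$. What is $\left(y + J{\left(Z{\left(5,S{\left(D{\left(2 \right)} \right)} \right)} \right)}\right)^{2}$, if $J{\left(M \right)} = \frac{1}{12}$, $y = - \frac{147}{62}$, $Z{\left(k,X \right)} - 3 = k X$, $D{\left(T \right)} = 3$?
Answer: $\frac{724201}{138384} \approx 5.2333$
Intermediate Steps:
$Z{\left(k,X \right)} = 3 + X k$ ($Z{\left(k,X \right)} = 3 + k X = 3 + X k$)
$y = - \frac{147}{62}$ ($y = \left(-147\right) \frac{1}{62} = - \frac{147}{62} \approx -2.371$)
$J{\left(M \right)} = \frac{1}{12}$
$\left(y + J{\left(Z{\left(5,S{\left(D{\left(2 \right)} \right)} \right)} \right)}\right)^{2} = \left(- \frac{147}{62} + \frac{1}{12}\right)^{2} = \left(- \frac{851}{372}\right)^{2} = \frac{724201}{138384}$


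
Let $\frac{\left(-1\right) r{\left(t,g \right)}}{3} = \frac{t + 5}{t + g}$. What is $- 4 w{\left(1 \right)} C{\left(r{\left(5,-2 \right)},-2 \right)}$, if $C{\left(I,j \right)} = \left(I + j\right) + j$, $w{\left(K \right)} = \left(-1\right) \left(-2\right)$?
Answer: $112$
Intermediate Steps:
$r{\left(t,g \right)} = - \frac{3 \left(5 + t\right)}{g + t}$ ($r{\left(t,g \right)} = - 3 \frac{t + 5}{t + g} = - 3 \frac{5 + t}{g + t} = - \frac{3 \left(5 + t\right)}{g + t}$)
$w{\left(K \right)} = 2$
$C{\left(I,j \right)} = I + 2 j$
$- 4 w{\left(1 \right)} C{\left(r{\left(5,-2 \right)},-2 \right)} = \left(-4\right) 2 \left(\frac{3 \left(-5 - 5\right)}{-2 + 5} + 2 \left(-2\right)\right) = - 8 \left(\frac{3 \left(-5 - 5\right)}{3} - 4\right) = - 8 \left(3 \cdot \frac{1}{3} \left(-10\right) - 4\right) = - 8 \left(-10 - 4\right) = \left(-8\right) \left(-14\right) = 112$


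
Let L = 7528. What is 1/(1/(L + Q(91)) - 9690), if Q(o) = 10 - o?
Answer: -7447/72161429 ≈ -0.00010320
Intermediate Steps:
1/(1/(L + Q(91)) - 9690) = 1/(1/(7528 + (10 - 1*91)) - 9690) = 1/(1/(7528 + (10 - 91)) - 9690) = 1/(1/(7528 - 81) - 9690) = 1/(1/7447 - 9690) = 1/(-72161429/7447) = -7447/72161429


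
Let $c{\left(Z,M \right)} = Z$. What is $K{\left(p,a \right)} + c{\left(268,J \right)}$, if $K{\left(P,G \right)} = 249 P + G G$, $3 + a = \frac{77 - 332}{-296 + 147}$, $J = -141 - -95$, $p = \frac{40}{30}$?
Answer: $\frac{13357464}{22201} \approx 601.66$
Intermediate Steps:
$p = \frac{4}{3}$ ($p = 40 \cdot \frac{1}{30} = \frac{4}{3} \approx 1.3333$)
$J = -46$ ($J = -141 + 95 = -46$)
$a = - \frac{192}{149}$ ($a = -3 + \frac{77 - 332}{-296 + 147} = -3 - \frac{255}{-149} = -3 - - \frac{255}{149} = -3 + \frac{255}{149} = - \frac{192}{149} \approx -1.2886$)
$K{\left(P,G \right)} = G^{2} + 249 P$ ($K{\left(P,G \right)} = 249 P + G^{2} = G^{2} + 249 P$)
$K{\left(p,a \right)} + c{\left(268,J \right)} = \left(\left(- \frac{192}{149}\right)^{2} + 249 \cdot \frac{4}{3}\right) + 268 = \left(\frac{36864}{22201} + 332\right) + 268 = \frac{7407596}{22201} + 268 = \frac{13357464}{22201}$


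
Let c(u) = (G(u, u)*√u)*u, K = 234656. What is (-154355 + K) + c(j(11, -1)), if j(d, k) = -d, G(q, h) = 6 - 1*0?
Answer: 80301 - 66*I*√11 ≈ 80301.0 - 218.9*I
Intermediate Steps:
G(q, h) = 6 (G(q, h) = 6 + 0 = 6)
c(u) = 6*u^(3/2) (c(u) = (6*√u)*u = 6*u^(3/2))
(-154355 + K) + c(j(11, -1)) = (-154355 + 234656) + 6*(-1*11)^(3/2) = 80301 + 6*(-11)^(3/2) = 80301 + 6*(-11*I*√11) = 80301 - 66*I*√11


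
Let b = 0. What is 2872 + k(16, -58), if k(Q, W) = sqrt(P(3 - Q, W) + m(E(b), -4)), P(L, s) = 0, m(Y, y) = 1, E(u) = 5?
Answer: 2873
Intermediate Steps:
k(Q, W) = 1 (k(Q, W) = sqrt(0 + 1) = sqrt(1) = 1)
2872 + k(16, -58) = 2872 + 1 = 2873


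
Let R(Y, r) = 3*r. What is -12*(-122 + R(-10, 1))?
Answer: 1428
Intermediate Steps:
-12*(-122 + R(-10, 1)) = -12*(-122 + 3*1) = -12*(-122 + 3) = -12*(-119) = 1428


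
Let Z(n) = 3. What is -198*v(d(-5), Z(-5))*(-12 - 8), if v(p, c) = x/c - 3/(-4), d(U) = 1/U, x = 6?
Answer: 10890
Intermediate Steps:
v(p, c) = ¾ + 6/c (v(p, c) = 6/c - 3/(-4) = 6/c - 3*(-¼) = 6/c + ¾ = ¾ + 6/c)
-198*v(d(-5), Z(-5))*(-12 - 8) = -198*(¾ + 6/3)*(-12 - 8) = -198*(¾ + 6*(⅓))*(-20) = -198*(¾ + 2)*(-20) = -1089*(-20)/2 = -198*(-55) = 10890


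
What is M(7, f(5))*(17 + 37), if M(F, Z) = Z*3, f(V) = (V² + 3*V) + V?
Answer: 7290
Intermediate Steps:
f(V) = V² + 4*V
M(F, Z) = 3*Z
M(7, f(5))*(17 + 37) = (3*(5*(4 + 5)))*(17 + 37) = (3*(5*9))*54 = (3*45)*54 = 135*54 = 7290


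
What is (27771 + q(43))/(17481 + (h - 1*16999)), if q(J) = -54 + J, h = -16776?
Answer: -13880/8147 ≈ -1.7037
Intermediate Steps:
(27771 + q(43))/(17481 + (h - 1*16999)) = (27771 + (-54 + 43))/(17481 + (-16776 - 1*16999)) = (27771 - 11)/(17481 + (-16776 - 16999)) = 27760/(17481 - 33775) = 27760/(-16294) = 27760*(-1/16294) = -13880/8147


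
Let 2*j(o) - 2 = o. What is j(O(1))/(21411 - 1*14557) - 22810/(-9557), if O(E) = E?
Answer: 312708151/131007356 ≈ 2.3870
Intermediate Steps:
j(o) = 1 + o/2
j(O(1))/(21411 - 1*14557) - 22810/(-9557) = (1 + (½)*1)/(21411 - 1*14557) - 22810/(-9557) = (1 + ½)/(21411 - 14557) - 22810*(-1/9557) = (3/2)/6854 + 22810/9557 = (3/2)*(1/6854) + 22810/9557 = 3/13708 + 22810/9557 = 312708151/131007356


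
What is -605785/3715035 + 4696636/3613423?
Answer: 3051841934041/2684798582961 ≈ 1.1367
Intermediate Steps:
-605785/3715035 + 4696636/3613423 = -605785*1/3715035 + 4696636*(1/3613423) = -121157/743007 + 4696636/3613423 = 3051841934041/2684798582961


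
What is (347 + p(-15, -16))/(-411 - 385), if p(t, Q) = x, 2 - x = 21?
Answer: -82/199 ≈ -0.41206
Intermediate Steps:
x = -19 (x = 2 - 1*21 = 2 - 21 = -19)
p(t, Q) = -19
(347 + p(-15, -16))/(-411 - 385) = (347 - 19)/(-411 - 385) = 328/(-796) = 328*(-1/796) = -82/199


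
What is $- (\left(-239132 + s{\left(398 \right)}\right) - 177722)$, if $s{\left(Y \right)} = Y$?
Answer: $416456$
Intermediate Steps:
$- (\left(-239132 + s{\left(398 \right)}\right) - 177722) = - (\left(-239132 + 398\right) - 177722) = - (-238734 - 177722) = \left(-1\right) \left(-416456\right) = 416456$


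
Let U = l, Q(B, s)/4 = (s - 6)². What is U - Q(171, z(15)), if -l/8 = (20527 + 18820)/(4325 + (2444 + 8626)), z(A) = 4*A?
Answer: -179882056/15395 ≈ -11684.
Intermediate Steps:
Q(B, s) = 4*(-6 + s)² (Q(B, s) = 4*(s - 6)² = 4*(-6 + s)²)
l = -314776/15395 (l = -8*(20527 + 18820)/(4325 + (2444 + 8626)) = -314776/(4325 + 11070) = -314776/15395 ≈ -20.447)
U = -314776/15395 ≈ -20.447
U - Q(171, z(15)) = -314776/15395 - 4*(-6 + 4*15)² = -314776/15395 - 4*(-6 + 60)² = -314776/15395 - 4*54² = -314776/15395 - 4*2916 = -314776/15395 - 1*11664 = -314776/15395 - 11664 = -179882056/15395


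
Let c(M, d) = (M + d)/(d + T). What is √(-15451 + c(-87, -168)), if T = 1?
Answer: I*√430870354/167 ≈ 124.3*I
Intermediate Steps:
c(M, d) = (M + d)/(1 + d) (c(M, d) = (M + d)/(d + 1) = (M + d)/(1 + d))
√(-15451 + c(-87, -168)) = √(-15451 + (-87 - 168)/(1 - 168)) = √(-15451 - 255/(-167)) = √(-15451 - 1/167*(-255)) = √(-15451 + 255/167) = √(-2580062/167) = I*√430870354/167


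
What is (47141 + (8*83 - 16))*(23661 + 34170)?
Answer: 2763685659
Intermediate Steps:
(47141 + (8*83 - 16))*(23661 + 34170) = (47141 + (664 - 16))*57831 = (47141 + 648)*57831 = 47789*57831 = 2763685659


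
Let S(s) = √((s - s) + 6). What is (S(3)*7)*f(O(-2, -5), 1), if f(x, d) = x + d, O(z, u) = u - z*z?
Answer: -56*√6 ≈ -137.17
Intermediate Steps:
S(s) = √6 (S(s) = √(0 + 6) = √6)
O(z, u) = u - z²
f(x, d) = d + x
(S(3)*7)*f(O(-2, -5), 1) = (√6*7)*(1 + (-5 - 1*(-2)²)) = (7*√6)*(1 + (-5 - 1*4)) = (7*√6)*(1 + (-5 - 4)) = (7*√6)*(1 - 9) = (7*√6)*(-8) = -56*√6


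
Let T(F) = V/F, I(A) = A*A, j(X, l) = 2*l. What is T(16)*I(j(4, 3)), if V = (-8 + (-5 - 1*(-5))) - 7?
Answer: -135/4 ≈ -33.750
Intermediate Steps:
I(A) = A**2
V = -15 (V = (-8 + (-5 + 5)) - 7 = (-8 + 0) - 7 = -8 - 7 = -15)
T(F) = -15/F
T(16)*I(j(4, 3)) = (-15/16)*(2*3)**2 = -15*1/16*6**2 = -15/16*36 = -135/4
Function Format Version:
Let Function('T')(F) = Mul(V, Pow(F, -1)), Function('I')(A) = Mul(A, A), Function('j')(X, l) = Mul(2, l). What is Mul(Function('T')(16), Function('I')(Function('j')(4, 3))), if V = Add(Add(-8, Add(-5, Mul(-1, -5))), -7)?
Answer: Rational(-135, 4) ≈ -33.750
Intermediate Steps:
Function('I')(A) = Pow(A, 2)
V = -15 (V = Add(Add(-8, Add(-5, 5)), -7) = Add(Add(-8, 0), -7) = Add(-8, -7) = -15)
Function('T')(F) = Mul(-15, Pow(F, -1))
Mul(Function('T')(16), Function('I')(Function('j')(4, 3))) = Mul(Mul(-15, Pow(16, -1)), Pow(Mul(2, 3), 2)) = Mul(Mul(-15, Rational(1, 16)), Pow(6, 2)) = Mul(Rational(-15, 16), 36) = Rational(-135, 4)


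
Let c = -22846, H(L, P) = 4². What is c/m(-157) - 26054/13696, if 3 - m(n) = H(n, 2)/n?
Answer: -24568901205/3334976 ≈ -7367.0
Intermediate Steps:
H(L, P) = 16
m(n) = 3 - 16/n
c/m(-157) - 26054/13696 = -22846/(3 - 16/(-157)) - 26054/13696 = -22846/(3 - 16*(-1/157)) - 26054*1/13696 = -22846/(3 + 16/157) - 13027/6848 = -22846/487/157 - 13027/6848 = -22846*157/487 - 13027/6848 = -3586822/487 - 13027/6848 = -24568901205/3334976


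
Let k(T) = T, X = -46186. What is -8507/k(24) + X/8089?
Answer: -69921587/194136 ≈ -360.17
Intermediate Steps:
-8507/k(24) + X/8089 = -8507/24 - 46186/8089 = -69921587/194136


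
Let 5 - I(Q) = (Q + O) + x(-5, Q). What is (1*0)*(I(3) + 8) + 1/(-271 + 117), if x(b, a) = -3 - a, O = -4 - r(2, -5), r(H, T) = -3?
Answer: -1/154 ≈ -0.0064935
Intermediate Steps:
O = -1 (O = -4 - 1*(-3) = -4 + 3 = -1)
I(Q) = 9 (I(Q) = 5 - ((Q - 1) + (-3 - Q)) = 5 - ((-1 + Q) + (-3 - Q)) = 5 - 1*(-4) = 5 + 4 = 9)
(1*0)*(I(3) + 8) + 1/(-271 + 117) = (1*0)*(9 + 8) + 1/(-271 + 117) = 0*17 + 1/(-154) = 0 - 1/154 = -1/154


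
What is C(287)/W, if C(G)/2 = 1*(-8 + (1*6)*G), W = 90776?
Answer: 857/22694 ≈ 0.037763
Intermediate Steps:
C(G) = -16 + 12*G (C(G) = 2*(1*(-8 + (1*6)*G)) = 2*(1*(-8 + 6*G)) = 2*(-8 + 6*G) = -16 + 12*G)
C(287)/W = (-16 + 12*287)/90776 = (-16 + 3444)*(1/90776) = 3428*(1/90776) = 857/22694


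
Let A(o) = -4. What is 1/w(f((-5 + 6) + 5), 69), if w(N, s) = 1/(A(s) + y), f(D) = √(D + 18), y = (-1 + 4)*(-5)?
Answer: -19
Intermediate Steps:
y = -15 (y = 3*(-5) = -15)
f(D) = √(18 + D)
w(N, s) = -1/19 (w(N, s) = 1/(-4 - 15) = 1/(-19) = -1/19)
1/w(f((-5 + 6) + 5), 69) = 1/(-1/19) = -19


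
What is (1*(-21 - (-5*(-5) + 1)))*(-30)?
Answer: 1410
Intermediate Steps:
(1*(-21 - (-5*(-5) + 1)))*(-30) = (1*(-21 - (25 + 1)))*(-30) = (1*(-21 - 1*26))*(-30) = (1*(-21 - 26))*(-30) = (1*(-47))*(-30) = -47*(-30) = 1410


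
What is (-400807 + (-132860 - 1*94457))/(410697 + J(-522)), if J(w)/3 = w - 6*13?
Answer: -628124/408897 ≈ -1.5361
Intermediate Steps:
J(w) = -234 + 3*w (J(w) = 3*(w - 6*13) = 3*(w - 78) = 3*(-78 + w) = -234 + 3*w)
(-400807 + (-132860 - 1*94457))/(410697 + J(-522)) = (-400807 + (-132860 - 1*94457))/(410697 + (-234 + 3*(-522))) = (-400807 + (-132860 - 94457))/(410697 + (-234 - 1566)) = (-400807 - 227317)/(410697 - 1800) = -628124/408897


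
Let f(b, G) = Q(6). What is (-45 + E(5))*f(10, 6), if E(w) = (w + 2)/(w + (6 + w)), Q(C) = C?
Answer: -2139/8 ≈ -267.38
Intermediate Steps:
f(b, G) = 6
E(w) = (2 + w)/(6 + 2*w)
(-45 + E(5))*f(10, 6) = (-45 + (2 + 5)/(2*(3 + 5)))*6 = (-45 + (1/2)*7/8)*6 = (-45 + (1/2)*(1/8)*7)*6 = (-45 + 7/16)*6 = -713/16*6 = -2139/8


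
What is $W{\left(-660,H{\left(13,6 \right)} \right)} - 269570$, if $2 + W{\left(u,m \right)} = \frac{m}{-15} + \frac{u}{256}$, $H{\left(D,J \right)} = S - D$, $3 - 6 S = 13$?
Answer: $- \frac{776371969}{2880} \approx -2.6957 \cdot 10^{5}$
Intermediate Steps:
$S = - \frac{5}{3}$ ($S = \frac{1}{2} - \frac{13}{6} = - \frac{5}{3} \approx -1.6667$)
$H{\left(D,J \right)} = - \frac{5}{3} - D$
$W{\left(u,m \right)} = -2 - \frac{m}{15} + \frac{u}{256}$ ($W{\left(u,m \right)} = -2 + \left(\frac{m}{-15} + \frac{u}{256}\right) = -2 + \left(m \left(- \frac{1}{15}\right) + u \frac{1}{256}\right) = -2 - \left(- \frac{u}{256} + \frac{m}{15}\right) = -2 - \frac{m}{15} + \frac{u}{256}$)
$W{\left(-660,H{\left(13,6 \right)} \right)} - 269570 = \left(-2 - \frac{- \frac{5}{3} - 13}{15} + \frac{1}{256} \left(-660\right)\right) - 269570 = \left(-2 - \frac{- \frac{5}{3} - 13}{15} - \frac{165}{64}\right) - 269570 = \left(-2 - - \frac{44}{45} - \frac{165}{64}\right) - 269570 = \left(-2 + \frac{44}{45} - \frac{165}{64}\right) - 269570 = - \frac{10369}{2880} - 269570 = - \frac{776371969}{2880}$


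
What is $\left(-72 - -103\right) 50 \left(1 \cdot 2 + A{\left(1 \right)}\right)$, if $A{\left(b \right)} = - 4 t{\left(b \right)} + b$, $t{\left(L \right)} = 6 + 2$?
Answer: $-44950$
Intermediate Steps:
$t{\left(L \right)} = 8$
$A{\left(b \right)} = -32 + b$ ($A{\left(b \right)} = \left(-4\right) 8 + b = -32 + b$)
$\left(-72 - -103\right) 50 \left(1 \cdot 2 + A{\left(1 \right)}\right) = \left(-72 - -103\right) 50 \left(1 \cdot 2 + \left(-32 + 1\right)\right) = \left(-72 + 103\right) 50 \left(2 - 31\right) = 31 \cdot 50 \left(-29\right) = 1550 \left(-29\right) = -44950$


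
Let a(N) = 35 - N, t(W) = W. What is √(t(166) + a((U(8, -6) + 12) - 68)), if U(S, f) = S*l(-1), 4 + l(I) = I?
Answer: 3*√33 ≈ 17.234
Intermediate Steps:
l(I) = -4 + I
U(S, f) = -5*S (U(S, f) = S*(-4 - 1) = S*(-5) = -5*S)
√(t(166) + a((U(8, -6) + 12) - 68)) = √(166 + (35 - ((-5*8 + 12) - 68))) = √(166 + (35 - ((-40 + 12) - 68))) = √(166 + (35 - (-28 - 68))) = √(166 + (35 - 1*(-96))) = √(166 + (35 + 96)) = √(166 + 131) = √297 = 3*√33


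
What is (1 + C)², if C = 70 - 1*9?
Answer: 3844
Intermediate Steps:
C = 61 (C = 70 - 9 = 61)
(1 + C)² = (1 + 61)² = 62² = 3844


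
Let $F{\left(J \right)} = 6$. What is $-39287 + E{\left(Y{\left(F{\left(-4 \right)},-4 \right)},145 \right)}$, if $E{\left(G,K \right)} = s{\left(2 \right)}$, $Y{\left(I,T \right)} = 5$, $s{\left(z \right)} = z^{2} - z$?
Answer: $-39285$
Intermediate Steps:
$E{\left(G,K \right)} = 2$ ($E{\left(G,K \right)} = 2 \left(-1 + 2\right) = 2 \cdot 1 = 2$)
$-39287 + E{\left(Y{\left(F{\left(-4 \right)},-4 \right)},145 \right)} = -39287 + 2 = -39285$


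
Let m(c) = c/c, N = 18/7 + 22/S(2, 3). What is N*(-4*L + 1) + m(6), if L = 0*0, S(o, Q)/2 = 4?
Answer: 177/28 ≈ 6.3214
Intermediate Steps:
S(o, Q) = 8 (S(o, Q) = 2*4 = 8)
N = 149/28 (N = 18/7 + 22/8 = 18*(⅐) + 22*(⅛) = 18/7 + 11/4 = 149/28 ≈ 5.3214)
m(c) = 1
L = 0
N*(-4*L + 1) + m(6) = 149*(-4*0 + 1)/28 + 1 = 149*(0 + 1)/28 + 1 = (149/28)*1 + 1 = 149/28 + 1 = 177/28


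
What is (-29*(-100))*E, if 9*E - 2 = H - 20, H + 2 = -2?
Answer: -63800/9 ≈ -7088.9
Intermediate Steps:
H = -4 (H = -2 - 2 = -4)
E = -22/9 (E = 2/9 + (-4 - 20)/9 = 2/9 + (⅑)*(-24) = 2/9 - 8/3 = -22/9 ≈ -2.4444)
(-29*(-100))*E = -29*(-100)*(-22/9) = 2900*(-22/9) = -63800/9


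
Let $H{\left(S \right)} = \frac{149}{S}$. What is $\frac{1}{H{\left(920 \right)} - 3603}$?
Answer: $- \frac{920}{3314611} \approx -0.00027756$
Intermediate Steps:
$\frac{1}{H{\left(920 \right)} - 3603} = \frac{1}{\frac{149}{920} - 3603} = \frac{1}{- \frac{3314611}{920}} = - \frac{920}{3314611}$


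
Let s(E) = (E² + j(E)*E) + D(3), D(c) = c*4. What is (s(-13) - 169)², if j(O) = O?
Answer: 32761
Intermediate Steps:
D(c) = 4*c
s(E) = 12 + 2*E² (s(E) = (E² + E*E) + 4*3 = (E² + E²) + 12 = 2*E² + 12 = 12 + 2*E²)
(s(-13) - 169)² = ((12 + 2*(-13)²) - 169)² = ((12 + 2*169) - 169)² = ((12 + 338) - 169)² = (350 - 169)² = 181² = 32761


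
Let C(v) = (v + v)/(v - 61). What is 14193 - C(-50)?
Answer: 1575323/111 ≈ 14192.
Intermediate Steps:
C(v) = 2*v/(-61 + v) (C(v) = (2*v)/(-61 + v) = 2*v/(-61 + v))
14193 - C(-50) = 14193 - 2*(-50)/(-61 - 50) = 14193 - 2*(-50)/(-111) = 14193 - 2*(-50)*(-1)/111 = 14193 - 1*100/111 = 14193 - 100/111 = 1575323/111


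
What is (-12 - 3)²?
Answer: 225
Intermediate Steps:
(-12 - 3)² = (-15)² = 225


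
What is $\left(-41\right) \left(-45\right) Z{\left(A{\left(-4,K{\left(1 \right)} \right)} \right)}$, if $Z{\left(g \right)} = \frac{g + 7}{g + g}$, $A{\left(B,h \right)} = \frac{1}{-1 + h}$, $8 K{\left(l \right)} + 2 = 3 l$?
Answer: $- \frac{75645}{16} \approx -4727.8$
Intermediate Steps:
$K{\left(l \right)} = - \frac{1}{4} + \frac{3 l}{8}$
$Z{\left(g \right)} = \frac{7 + g}{2 g}$
$\left(-41\right) \left(-45\right) Z{\left(A{\left(-4,K{\left(1 \right)} \right)} \right)} = \left(-41\right) \left(-45\right) \frac{7 + \frac{1}{-1 + \left(- \frac{1}{4} + \frac{3}{8} \cdot 1\right)}}{2 \frac{1}{-1 + \left(- \frac{1}{4} + \frac{3}{8} \cdot 1\right)}} = 1845 \frac{7 + \frac{1}{-1 + \left(- \frac{1}{4} + \frac{3}{8}\right)}}{2 \frac{1}{-1 + \left(- \frac{1}{4} + \frac{3}{8}\right)}} = 1845 \frac{7 + \frac{1}{-1 + \frac{1}{8}}}{2 \frac{1}{-1 + \frac{1}{8}}} = 1845 \frac{7 + \frac{1}{- \frac{7}{8}}}{2 \frac{1}{- \frac{7}{8}}} = 1845 \frac{7 - \frac{8}{7}}{2 \left(- \frac{8}{7}\right)} = 1845 \cdot \frac{1}{2} \left(- \frac{7}{8}\right) \frac{41}{7} = 1845 \left(- \frac{41}{16}\right) = - \frac{75645}{16}$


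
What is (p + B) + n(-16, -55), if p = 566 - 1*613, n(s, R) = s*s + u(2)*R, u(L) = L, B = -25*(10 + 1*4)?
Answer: -251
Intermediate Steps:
B = -350 (B = -25*(10 + 4) = -25*14 = -350)
n(s, R) = s² + 2*R (n(s, R) = s*s + 2*R = s² + 2*R)
p = -47 (p = 566 - 613 = -47)
(p + B) + n(-16, -55) = (-47 - 350) + ((-16)² + 2*(-55)) = -397 + (256 - 110) = -397 + 146 = -251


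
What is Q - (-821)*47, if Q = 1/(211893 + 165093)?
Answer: 14546758783/376986 ≈ 38587.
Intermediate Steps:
Q = 1/376986 ≈ 2.6526e-6
Q - (-821)*47 = 1/376986 - (-821)*47 = 1/376986 - 1*(-38587) = 1/376986 + 38587 = 14546758783/376986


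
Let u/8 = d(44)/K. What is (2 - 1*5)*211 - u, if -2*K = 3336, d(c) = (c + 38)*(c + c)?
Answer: -249529/417 ≈ -598.39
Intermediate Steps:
d(c) = 2*c*(38 + c) (d(c) = (38 + c)*(2*c) = 2*c*(38 + c))
K = -1668 (K = -1/2*3336 = -1668)
u = -14432/417 (u = 8*((2*44*(38 + 44))/(-1668)) = 8*((2*44*82)*(-1/1668)) = 8*(7216*(-1/1668)) = 8*(-1804/417) = -14432/417 ≈ -34.609)
(2 - 1*5)*211 - u = (2 - 1*5)*211 - 1*(-14432/417) = (2 - 5)*211 + 14432/417 = -3*211 + 14432/417 = -633 + 14432/417 = -249529/417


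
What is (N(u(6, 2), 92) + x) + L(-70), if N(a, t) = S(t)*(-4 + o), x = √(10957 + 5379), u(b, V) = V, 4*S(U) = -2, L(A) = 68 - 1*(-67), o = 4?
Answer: 135 + 4*√1021 ≈ 262.81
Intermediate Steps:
L(A) = 135 (L(A) = 68 + 67 = 135)
S(U) = -½ (S(U) = (¼)*(-2) = -½)
x = 4*√1021 (x = √16336 = 4*√1021 ≈ 127.81)
N(a, t) = 0 (N(a, t) = -(-4 + 4)/2 = -½*0 = 0)
(N(u(6, 2), 92) + x) + L(-70) = (0 + 4*√1021) + 135 = 4*√1021 + 135 = 135 + 4*√1021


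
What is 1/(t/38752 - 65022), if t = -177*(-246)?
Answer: -19376/1259844501 ≈ -1.5380e-5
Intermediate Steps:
t = 43542
1/(t/38752 - 65022) = 1/(43542/38752 - 65022) = 1/(43542*(1/38752) - 65022) = 1/(21771/19376 - 65022) = 1/(-1259844501/19376) = -19376/1259844501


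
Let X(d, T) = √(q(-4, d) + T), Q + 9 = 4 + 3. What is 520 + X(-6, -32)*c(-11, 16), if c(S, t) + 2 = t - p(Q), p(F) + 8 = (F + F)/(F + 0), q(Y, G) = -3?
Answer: 520 + 20*I*√35 ≈ 520.0 + 118.32*I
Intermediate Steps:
Q = -2 (Q = -9 + (4 + 3) = -9 + 7 = -2)
p(F) = -6 (p(F) = -8 + (F + F)/(F + 0) = -8 + (2*F)/F = -8 + 2 = -6)
c(S, t) = 4 + t (c(S, t) = -2 + (t - 1*(-6)) = -2 + (t + 6) = -2 + (6 + t) = 4 + t)
X(d, T) = √(-3 + T)
520 + X(-6, -32)*c(-11, 16) = 520 + √(-3 - 32)*(4 + 16) = 520 + √(-35)*20 = 520 + (I*√35)*20 = 520 + 20*I*√35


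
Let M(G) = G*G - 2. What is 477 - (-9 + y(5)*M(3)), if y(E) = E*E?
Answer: 311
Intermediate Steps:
y(E) = E**2
M(G) = -2 + G**2 (M(G) = G**2 - 2 = -2 + G**2)
477 - (-9 + y(5)*M(3)) = 477 - (-9 + 5**2*(-2 + 3**2)) = 477 - (-9 + 25*(-2 + 9)) = 477 - (-9 + 25*7) = 477 - (-9 + 175) = 477 - 1*166 = 477 - 166 = 311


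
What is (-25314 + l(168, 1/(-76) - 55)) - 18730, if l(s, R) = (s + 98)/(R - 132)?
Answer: -626017588/14213 ≈ -44045.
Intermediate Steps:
l(s, R) = (98 + s)/(-132 + R)
(-25314 + l(168, 1/(-76) - 55)) - 18730 = (-25314 + (98 + 168)/(-132 + (1/(-76) - 55))) - 18730 = (-25314 + 266/(-132 + (-1/76 - 55))) - 18730 = (-25314 + 266/(-132 - 4181/76)) - 18730 = (-25314 + 266/(-14213/76)) - 18730 = (-25314 - 76/14213*266) - 18730 = (-25314 - 20216/14213) - 18730 = -359808098/14213 - 18730 = -626017588/14213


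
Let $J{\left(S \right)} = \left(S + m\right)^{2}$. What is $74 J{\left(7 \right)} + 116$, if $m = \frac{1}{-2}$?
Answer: $\frac{6485}{2} \approx 3242.5$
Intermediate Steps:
$m = - \frac{1}{2} \approx -0.5$
$J{\left(S \right)} = \left(- \frac{1}{2} + S\right)^{2}$ ($J{\left(S \right)} = \left(S - \frac{1}{2}\right)^{2} = \left(- \frac{1}{2} + S\right)^{2}$)
$74 J{\left(7 \right)} + 116 = 74 \frac{\left(-1 + 2 \cdot 7\right)^{2}}{4} + 116 = 74 \frac{\left(-1 + 14\right)^{2}}{4} + 116 = 74 \frac{13^{2}}{4} + 116 = 74 \cdot \frac{1}{4} \cdot 169 + 116 = 74 \cdot \frac{169}{4} + 116 = \frac{6253}{2} + 116 = \frac{6485}{2}$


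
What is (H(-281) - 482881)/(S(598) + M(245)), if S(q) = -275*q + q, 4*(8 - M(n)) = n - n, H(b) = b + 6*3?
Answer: 120786/40961 ≈ 2.9488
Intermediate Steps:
H(b) = 18 + b (H(b) = b + 18 = 18 + b)
M(n) = 8 (M(n) = 8 - (n - n)/4 = 8 - ¼*0 = 8 + 0 = 8)
S(q) = -274*q
(H(-281) - 482881)/(S(598) + M(245)) = ((18 - 281) - 482881)/(-274*598 + 8) = (-263 - 482881)/(-163852 + 8) = -483144/(-163844) = -483144*(-1/163844) = 120786/40961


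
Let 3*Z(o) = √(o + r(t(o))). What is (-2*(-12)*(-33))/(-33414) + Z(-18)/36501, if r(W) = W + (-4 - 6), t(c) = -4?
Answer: 132/5569 + 4*I*√2/109503 ≈ 0.023703 + 5.1659e-5*I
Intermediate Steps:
r(W) = -10 + W (r(W) = W - 10 = -10 + W)
Z(o) = √(-14 + o)/3 (Z(o) = √(o + (-10 - 4))/3 = √(o - 14)/3 = √(-14 + o)/3)
(-2*(-12)*(-33))/(-33414) + Z(-18)/36501 = (-2*(-12)*(-33))/(-33414) + (√(-14 - 18)/3)/36501 = (24*(-33))*(-1/33414) + (√(-32)/3)*(1/36501) = -792*(-1/33414) + ((4*I*√2)/3)*(1/36501) = 132/5569 + (4*I*√2/3)*(1/36501) = 132/5569 + 4*I*√2/109503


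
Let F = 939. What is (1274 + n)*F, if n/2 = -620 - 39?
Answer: -41316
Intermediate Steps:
n = -1318 (n = 2*(-620 - 39) = 2*(-659) = -1318)
(1274 + n)*F = (1274 - 1318)*939 = -44*939 = -41316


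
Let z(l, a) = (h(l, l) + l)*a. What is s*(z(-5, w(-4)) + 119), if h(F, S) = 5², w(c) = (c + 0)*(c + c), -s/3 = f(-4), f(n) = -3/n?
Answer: -6831/4 ≈ -1707.8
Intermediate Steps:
s = -9/4 (s = -(-9)/(-4) = -(-9)*(-1)/4 = -3*¾ = -9/4 ≈ -2.2500)
w(c) = 2*c² (w(c) = c*(2*c) = 2*c²)
h(F, S) = 25
z(l, a) = a*(25 + l) (z(l, a) = (25 + l)*a = a*(25 + l))
s*(z(-5, w(-4)) + 119) = -9*((2*(-4)²)*(25 - 5) + 119)/4 = -9*((2*16)*20 + 119)/4 = -9*(32*20 + 119)/4 = -9*(640 + 119)/4 = -9/4*759 = -6831/4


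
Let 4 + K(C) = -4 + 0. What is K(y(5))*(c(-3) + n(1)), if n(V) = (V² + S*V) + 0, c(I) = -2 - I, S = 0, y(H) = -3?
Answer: -16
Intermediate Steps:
K(C) = -8 (K(C) = -4 + (-4 + 0) = -4 - 4 = -8)
n(V) = V² (n(V) = (V² + 0*V) + 0 = (V² + 0) + 0 = V² + 0 = V²)
K(y(5))*(c(-3) + n(1)) = -8*((-2 - 1*(-3)) + 1²) = -8*((-2 + 3) + 1) = -8*(1 + 1) = -8*2 = -16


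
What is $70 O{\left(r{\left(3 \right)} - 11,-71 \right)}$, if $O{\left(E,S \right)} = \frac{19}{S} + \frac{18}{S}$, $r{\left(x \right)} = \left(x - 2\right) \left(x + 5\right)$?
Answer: $- \frac{2590}{71} \approx -36.479$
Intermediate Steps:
$r{\left(x \right)} = \left(-2 + x\right) \left(5 + x\right)$
$O{\left(E,S \right)} = \frac{37}{S}$
$70 O{\left(r{\left(3 \right)} - 11,-71 \right)} = 70 \frac{37}{-71} = 70 \cdot 37 \left(- \frac{1}{71}\right) = 70 \left(- \frac{37}{71}\right) = - \frac{2590}{71}$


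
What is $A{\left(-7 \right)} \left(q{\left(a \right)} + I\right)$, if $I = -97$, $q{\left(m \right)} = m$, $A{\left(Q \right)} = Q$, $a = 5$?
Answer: $644$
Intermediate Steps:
$A{\left(-7 \right)} \left(q{\left(a \right)} + I\right) = - 7 \left(5 - 97\right) = \left(-7\right) \left(-92\right) = 644$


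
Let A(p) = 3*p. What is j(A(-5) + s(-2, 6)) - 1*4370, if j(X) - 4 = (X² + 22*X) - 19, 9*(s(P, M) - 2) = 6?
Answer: -40538/9 ≈ -4504.2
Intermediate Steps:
s(P, M) = 8/3 (s(P, M) = 2 + (⅑)*6 = 2 + ⅔ = 8/3)
j(X) = -15 + X² + 22*X (j(X) = 4 + ((X² + 22*X) - 19) = 4 + (-19 + X² + 22*X) = -15 + X² + 22*X)
j(A(-5) + s(-2, 6)) - 1*4370 = (-15 + (3*(-5) + 8/3)² + 22*(3*(-5) + 8/3)) - 1*4370 = (-15 + (-15 + 8/3)² + 22*(-15 + 8/3)) - 4370 = (-15 + (-37/3)² + 22*(-37/3)) - 4370 = (-15 + 1369/9 - 814/3) - 4370 = -1208/9 - 4370 = -40538/9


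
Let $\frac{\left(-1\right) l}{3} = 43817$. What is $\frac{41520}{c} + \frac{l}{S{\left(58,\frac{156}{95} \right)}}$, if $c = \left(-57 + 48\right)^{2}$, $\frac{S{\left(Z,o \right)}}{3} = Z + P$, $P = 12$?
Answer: $- \frac{214259}{1890} \approx -113.36$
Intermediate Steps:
$S{\left(Z,o \right)} = 36 + 3 Z$ ($S{\left(Z,o \right)} = 3 \left(Z + 12\right) = 3 \left(12 + Z\right) = 36 + 3 Z$)
$l = -131451$ ($l = \left(-3\right) 43817 = -131451$)
$c = 81$ ($c = \left(-9\right)^{2} = 81$)
$\frac{41520}{c} + \frac{l}{S{\left(58,\frac{156}{95} \right)}} = \frac{41520}{81} - \frac{131451}{36 + 3 \cdot 58} = 41520 \cdot \frac{1}{81} - \frac{131451}{36 + 174} = \frac{13840}{27} - \frac{131451}{210} = \frac{13840}{27} - \frac{43817}{70} = - \frac{214259}{1890}$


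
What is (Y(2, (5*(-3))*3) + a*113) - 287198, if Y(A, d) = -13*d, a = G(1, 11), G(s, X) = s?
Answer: -286500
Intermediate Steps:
a = 1
(Y(2, (5*(-3))*3) + a*113) - 287198 = (-13*5*(-3)*3 + 1*113) - 287198 = (-(-195)*3 + 113) - 287198 = (-13*(-45) + 113) - 287198 = (585 + 113) - 287198 = 698 - 287198 = -286500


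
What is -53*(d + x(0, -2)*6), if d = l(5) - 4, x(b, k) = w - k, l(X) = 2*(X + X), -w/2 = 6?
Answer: 2332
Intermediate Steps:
w = -12 (w = -2*6 = -12)
l(X) = 4*X (l(X) = 2*(2*X) = 4*X)
x(b, k) = -12 - k
d = 16 (d = 4*5 - 4 = 20 - 4 = 16)
-53*(d + x(0, -2)*6) = -53*(16 + (-12 - 1*(-2))*6) = -53*(16 + (-12 + 2)*6) = -53*(16 - 10*6) = -53*(16 - 60) = -53*(-44) = 2332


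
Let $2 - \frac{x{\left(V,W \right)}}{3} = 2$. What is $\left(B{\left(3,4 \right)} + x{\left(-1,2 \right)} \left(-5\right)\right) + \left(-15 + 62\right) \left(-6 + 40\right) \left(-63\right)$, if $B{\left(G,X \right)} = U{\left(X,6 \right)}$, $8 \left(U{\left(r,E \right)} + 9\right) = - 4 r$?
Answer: $-100685$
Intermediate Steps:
$U{\left(r,E \right)} = -9 - \frac{r}{2}$ ($U{\left(r,E \right)} = -9 + \frac{\left(-4\right) r}{8} = -9 - \frac{r}{2}$)
$B{\left(G,X \right)} = -9 - \frac{X}{2}$
$x{\left(V,W \right)} = 0$ ($x{\left(V,W \right)} = 6 - 6 = 0$)
$\left(B{\left(3,4 \right)} + x{\left(-1,2 \right)} \left(-5\right)\right) + \left(-15 + 62\right) \left(-6 + 40\right) \left(-63\right) = \left(\left(-9 - 2\right) + 0 \left(-5\right)\right) + \left(-15 + 62\right) \left(-6 + 40\right) \left(-63\right) = \left(\left(-9 - 2\right) + 0\right) + 47 \cdot 34 \left(-63\right) = \left(-11 + 0\right) + 1598 \left(-63\right) = -11 - 100674 = -100685$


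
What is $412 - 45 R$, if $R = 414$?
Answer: $-18218$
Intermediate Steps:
$412 - 45 R = 412 - 18630 = -18218$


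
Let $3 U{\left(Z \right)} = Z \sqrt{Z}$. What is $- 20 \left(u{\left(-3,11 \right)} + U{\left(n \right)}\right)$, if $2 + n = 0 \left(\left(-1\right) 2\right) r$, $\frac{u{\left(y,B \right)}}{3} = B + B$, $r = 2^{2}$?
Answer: $-1320 + \frac{40 i \sqrt{2}}{3} \approx -1320.0 + 18.856 i$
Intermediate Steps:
$r = 4$
$u{\left(y,B \right)} = 6 B$ ($u{\left(y,B \right)} = 3 \left(B + B\right) = 3 \cdot 2 B = 6 B$)
$n = -2$ ($n = -2 + 0 \left(\left(-1\right) 2\right) 4 = -2 + 0 \left(-2\right) 4 = -2 + 0 \cdot 4 = -2 + 0 = -2$)
$U{\left(Z \right)} = \frac{Z^{\frac{3}{2}}}{3}$ ($U{\left(Z \right)} = \frac{Z \sqrt{Z}}{3} = \frac{Z^{\frac{3}{2}}}{3}$)
$- 20 \left(u{\left(-3,11 \right)} + U{\left(n \right)}\right) = - 20 \left(6 \cdot 11 + \frac{\left(-2\right)^{\frac{3}{2}}}{3}\right) = - 20 \left(66 + \frac{\left(-2\right) i \sqrt{2}}{3}\right) = - 20 \left(66 - \frac{2 i \sqrt{2}}{3}\right) = -1320 + \frac{40 i \sqrt{2}}{3}$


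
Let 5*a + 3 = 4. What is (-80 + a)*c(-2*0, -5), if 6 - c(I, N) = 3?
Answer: -1197/5 ≈ -239.40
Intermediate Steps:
c(I, N) = 3 (c(I, N) = 6 - 1*3 = 6 - 3 = 3)
a = ⅕ (a = -⅗ + (⅕)*4 = -⅗ + ⅘ = ⅕ ≈ 0.20000)
(-80 + a)*c(-2*0, -5) = (-80 + ⅕)*3 = -399/5*3 = -1197/5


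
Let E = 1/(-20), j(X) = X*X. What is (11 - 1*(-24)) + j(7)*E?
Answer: 651/20 ≈ 32.550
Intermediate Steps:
j(X) = X²
E = -1/20 ≈ -0.050000
(11 - 1*(-24)) + j(7)*E = (11 - 1*(-24)) + 7²*(-1/20) = (11 + 24) + 49*(-1/20) = 35 - 49/20 = 651/20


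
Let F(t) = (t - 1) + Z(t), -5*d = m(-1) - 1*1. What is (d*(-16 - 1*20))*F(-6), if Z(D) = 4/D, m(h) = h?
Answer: 552/5 ≈ 110.40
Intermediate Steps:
d = ⅖ (d = -(-1 - 1*1)/5 = -(-1 - 1)/5 = -⅕*(-2) = ⅖ ≈ 0.40000)
F(t) = -1 + t + 4/t (F(t) = (t - 1) + 4/t = (-1 + t) + 4/t = -1 + t + 4/t)
(d*(-16 - 1*20))*F(-6) = (2*(-16 - 1*20)/5)*(-1 - 6 + 4/(-6)) = (2*(-16 - 20)/5)*(-1 - 6 + 4*(-⅙)) = ((⅖)*(-36))*(-1 - 6 - ⅔) = -72/5*(-23/3) = 552/5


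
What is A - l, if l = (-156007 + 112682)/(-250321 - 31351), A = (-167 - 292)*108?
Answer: -13963087709/281672 ≈ -49572.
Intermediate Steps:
A = -49572 (A = -459*108 = -49572)
l = 43325/281672 (l = -43325/(-281672) = -43325*(-1/281672) = 43325/281672 ≈ 0.15381)
A - l = -49572 - 1*43325/281672 = -49572 - 43325/281672 = -13963087709/281672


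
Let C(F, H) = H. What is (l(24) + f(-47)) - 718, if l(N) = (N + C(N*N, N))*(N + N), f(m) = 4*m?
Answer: 1398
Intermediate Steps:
l(N) = 4*N**2 (l(N) = (N + N)*(N + N) = (2*N)*(2*N) = 4*N**2)
(l(24) + f(-47)) - 718 = (4*24**2 + 4*(-47)) - 718 = (4*576 - 188) - 718 = (2304 - 188) - 718 = 2116 - 718 = 1398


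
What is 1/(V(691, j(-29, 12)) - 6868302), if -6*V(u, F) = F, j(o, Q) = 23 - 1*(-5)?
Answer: -3/20604920 ≈ -1.4560e-7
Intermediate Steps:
j(o, Q) = 28 (j(o, Q) = 23 + 5 = 28)
V(u, F) = -F/6
1/(V(691, j(-29, 12)) - 6868302) = 1/(-⅙*28 - 6868302) = 1/(-14/3 - 6868302) = 1/(-20604920/3) = -3/20604920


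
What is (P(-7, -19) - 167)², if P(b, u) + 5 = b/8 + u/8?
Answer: 491401/16 ≈ 30713.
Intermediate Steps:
P(b, u) = -5 + b/8 + u/8 (P(b, u) = -5 + (b/8 + u/8) = -5 + b/8 + u/8)
(P(-7, -19) - 167)² = ((-5 + (⅛)*(-7) + (⅛)*(-19)) - 167)² = ((-5 - 7/8 - 19/8) - 167)² = (-33/4 - 167)² = (-701/4)² = 491401/16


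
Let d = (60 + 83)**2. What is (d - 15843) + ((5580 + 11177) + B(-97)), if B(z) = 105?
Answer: 21468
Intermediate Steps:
d = 20449 (d = 143**2 = 20449)
(d - 15843) + ((5580 + 11177) + B(-97)) = (20449 - 15843) + ((5580 + 11177) + 105) = 4606 + (16757 + 105) = 4606 + 16862 = 21468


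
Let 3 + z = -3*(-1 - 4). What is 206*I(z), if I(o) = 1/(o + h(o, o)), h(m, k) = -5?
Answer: 206/7 ≈ 29.429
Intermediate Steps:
z = 12 (z = -3 - 3*(-1 - 4) = -3 - 3*(-5) = -3 + 15 = 12)
I(o) = 1/(-5 + o) (I(o) = 1/(o - 5) = 1/(-5 + o))
206*I(z) = 206/(-5 + 12) = 206/7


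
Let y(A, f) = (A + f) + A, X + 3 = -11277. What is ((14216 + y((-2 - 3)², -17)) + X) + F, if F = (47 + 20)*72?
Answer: 7793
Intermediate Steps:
X = -11280 (X = -3 - 11277 = -11280)
y(A, f) = f + 2*A
F = 4824 (F = 67*72 = 4824)
((14216 + y((-2 - 3)², -17)) + X) + F = ((14216 + (-17 + 2*(-2 - 3)²)) - 11280) + 4824 = ((14216 + (-17 + 2*(-5)²)) - 11280) + 4824 = ((14216 + (-17 + 2*25)) - 11280) + 4824 = ((14216 + (-17 + 50)) - 11280) + 4824 = ((14216 + 33) - 11280) + 4824 = (14249 - 11280) + 4824 = 2969 + 4824 = 7793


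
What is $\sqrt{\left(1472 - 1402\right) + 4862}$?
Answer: $6 \sqrt{137} \approx 70.228$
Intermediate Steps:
$\sqrt{\left(1472 - 1402\right) + 4862} = \sqrt{70 + 4862} = \sqrt{4932} = 6 \sqrt{137}$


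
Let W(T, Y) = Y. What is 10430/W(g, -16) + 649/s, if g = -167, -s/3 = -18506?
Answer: -144760589/222072 ≈ -651.86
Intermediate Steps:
s = 55518 (s = -3*(-18506) = 55518)
10430/W(g, -16) + 649/s = 10430/(-16) + 649/55518 = 10430*(-1/16) + 649*(1/55518) = -5215/8 + 649/55518 = -144760589/222072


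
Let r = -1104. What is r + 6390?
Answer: 5286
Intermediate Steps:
r + 6390 = -1104 + 6390 = 5286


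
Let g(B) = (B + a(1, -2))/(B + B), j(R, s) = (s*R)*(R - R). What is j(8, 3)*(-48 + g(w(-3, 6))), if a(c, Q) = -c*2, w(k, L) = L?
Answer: 0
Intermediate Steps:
j(R, s) = 0 (j(R, s) = (R*s)*0 = 0)
a(c, Q) = -2*c
g(B) = (-2 + B)/(2*B) (g(B) = (B - 2*1)/(B + B) = (B - 2)/((2*B)) = (-2 + B)*(1/(2*B)) = (-2 + B)/(2*B))
j(8, 3)*(-48 + g(w(-3, 6))) = 0*(-48 + (½)*(-2 + 6)/6) = 0*(-48 + (½)*(⅙)*4) = 0*(-48 + ⅓) = 0*(-143/3) = 0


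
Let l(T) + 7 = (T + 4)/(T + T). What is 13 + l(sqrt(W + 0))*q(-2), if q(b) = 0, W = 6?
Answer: 13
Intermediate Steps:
l(T) = -7 + (4 + T)/(2*T) (l(T) = -7 + (T + 4)/(T + T) = -7 + (4 + T)/((2*T)) = -7 + (4 + T)*(1/(2*T)) = -7 + (4 + T)/(2*T))
13 + l(sqrt(W + 0))*q(-2) = 13 + (-13/2 + 2/(sqrt(6 + 0)))*0 = 13 + (-13/2 + 2/(sqrt(6)))*0 = 13 + (-13/2 + 2*(sqrt(6)/6))*0 = 13 + (-13/2 + sqrt(6)/3)*0 = 13 + 0 = 13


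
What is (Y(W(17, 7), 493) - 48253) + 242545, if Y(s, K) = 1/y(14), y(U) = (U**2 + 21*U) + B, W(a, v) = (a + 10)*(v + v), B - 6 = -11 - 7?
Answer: 92871577/478 ≈ 1.9429e+5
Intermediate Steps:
B = -12 (B = 6 + (-11 - 7) = 6 - 18 = -12)
W(a, v) = 2*v*(10 + a) (W(a, v) = (10 + a)*(2*v) = 2*v*(10 + a))
y(U) = -12 + U**2 + 21*U (y(U) = (U**2 + 21*U) - 12 = -12 + U**2 + 21*U)
Y(s, K) = 1/478 (Y(s, K) = 1/(-12 + 14**2 + 21*14) = 1/(-12 + 196 + 294) = 1/478)
(Y(W(17, 7), 493) - 48253) + 242545 = (1/478 - 48253) + 242545 = -23064933/478 + 242545 = 92871577/478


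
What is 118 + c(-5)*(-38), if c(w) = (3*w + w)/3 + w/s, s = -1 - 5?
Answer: 1019/3 ≈ 339.67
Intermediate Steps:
s = -6
c(w) = 7*w/6 (c(w) = (3*w + w)/3 + w/(-6) = (4*w)*(1/3) + w*(-1/6) = 4*w/3 - w/6 = 7*w/6)
118 + c(-5)*(-38) = 118 + ((7/6)*(-5))*(-38) = 118 - 35/6*(-38) = 118 + 665/3 = 1019/3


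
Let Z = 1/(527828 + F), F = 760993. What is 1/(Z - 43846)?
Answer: -1288821/56509645565 ≈ -2.2807e-5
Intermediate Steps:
Z = 1/1288821 (Z = 1/(527828 + 760993) = 1/1288821 ≈ 7.7590e-7)
1/(Z - 43846) = 1/(1/1288821 - 43846) = 1/(-56509645565/1288821) = -1288821/56509645565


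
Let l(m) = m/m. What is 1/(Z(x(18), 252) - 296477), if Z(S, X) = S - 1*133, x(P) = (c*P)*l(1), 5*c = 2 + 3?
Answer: -1/296592 ≈ -3.3716e-6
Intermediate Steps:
c = 1 (c = (2 + 3)/5 = (1/5)*5 = 1)
l(m) = 1
x(P) = P (x(P) = (1*P)*1 = P*1 = P)
Z(S, X) = -133 + S (Z(S, X) = S - 133 = -133 + S)
1/(Z(x(18), 252) - 296477) = 1/((-133 + 18) - 296477) = 1/(-115 - 296477) = 1/(-296592) = -1/296592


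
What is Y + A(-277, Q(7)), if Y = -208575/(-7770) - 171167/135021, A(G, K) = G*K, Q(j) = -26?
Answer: 505503005855/69940878 ≈ 7227.6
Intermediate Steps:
Y = 1788802499/69940878 (Y = -208575*(-1/7770) - 171167*1/135021 = 13905/518 - 171167/135021 = 1788802499/69940878 ≈ 25.576)
Y + A(-277, Q(7)) = 1788802499/69940878 - 277*(-26) = 1788802499/69940878 + 7202 = 505503005855/69940878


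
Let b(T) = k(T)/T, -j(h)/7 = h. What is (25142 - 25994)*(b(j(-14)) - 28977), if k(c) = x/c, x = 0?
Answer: 24688404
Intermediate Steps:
j(h) = -7*h
k(c) = 0 (k(c) = 0/c = 0)
b(T) = 0 (b(T) = 0/T = 0)
(25142 - 25994)*(b(j(-14)) - 28977) = (25142 - 25994)*(0 - 28977) = -852*(-28977) = 24688404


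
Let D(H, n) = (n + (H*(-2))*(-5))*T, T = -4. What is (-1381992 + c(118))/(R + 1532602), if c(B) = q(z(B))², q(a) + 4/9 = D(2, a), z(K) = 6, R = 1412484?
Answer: -55528876/119275983 ≈ -0.46555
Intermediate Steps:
D(H, n) = -40*H - 4*n (D(H, n) = (n + (H*(-2))*(-5))*(-4) = (n - 2*H*(-5))*(-4) = (n + 10*H)*(-4) = -40*H - 4*n)
q(a) = -724/9 - 4*a (q(a) = -4/9 + (-40*2 - 4*a) = -4/9 + (-80 - 4*a) = -724/9 - 4*a)
c(B) = 883600/81 (c(B) = (-724/9 - 4*6)² = (-724/9 - 24)² = (-940/9)² = 883600/81)
(-1381992 + c(118))/(R + 1532602) = (-1381992 + 883600/81)/(1412484 + 1532602) = -111057752/81/2945086 = -111057752/81*1/2945086 = -55528876/119275983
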